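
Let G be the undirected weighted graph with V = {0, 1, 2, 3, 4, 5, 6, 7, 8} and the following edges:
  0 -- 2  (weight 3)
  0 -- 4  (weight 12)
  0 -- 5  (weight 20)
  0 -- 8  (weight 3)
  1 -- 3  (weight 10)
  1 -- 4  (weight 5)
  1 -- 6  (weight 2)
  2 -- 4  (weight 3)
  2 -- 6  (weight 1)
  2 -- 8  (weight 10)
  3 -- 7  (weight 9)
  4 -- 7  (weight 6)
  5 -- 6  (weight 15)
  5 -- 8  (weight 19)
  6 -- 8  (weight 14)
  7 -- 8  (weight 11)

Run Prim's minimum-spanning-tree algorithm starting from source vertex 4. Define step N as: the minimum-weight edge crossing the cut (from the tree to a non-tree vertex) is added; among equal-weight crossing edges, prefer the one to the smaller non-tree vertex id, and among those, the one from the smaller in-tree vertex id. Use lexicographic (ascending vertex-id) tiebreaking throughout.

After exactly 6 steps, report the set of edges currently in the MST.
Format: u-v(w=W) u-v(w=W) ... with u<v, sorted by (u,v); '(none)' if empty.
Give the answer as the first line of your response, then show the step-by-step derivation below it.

0-2(w=3) 0-8(w=3) 1-6(w=2) 2-4(w=3) 2-6(w=1) 4-7(w=6)

step 1: add edge 2-4 (w=3); MST = {2-4(w=3)}
step 2: add edge 2-6 (w=1); MST = {2-4(w=3) 2-6(w=1)}
step 3: add edge 1-6 (w=2); MST = {1-6(w=2) 2-4(w=3) 2-6(w=1)}
step 4: add edge 0-2 (w=3); MST = {0-2(w=3) 1-6(w=2) 2-4(w=3) 2-6(w=1)}
step 5: add edge 0-8 (w=3); MST = {0-2(w=3) 0-8(w=3) 1-6(w=2) 2-4(w=3) 2-6(w=1)}
step 6: add edge 4-7 (w=6); MST = {0-2(w=3) 0-8(w=3) 1-6(w=2) 2-4(w=3) 2-6(w=1) 4-7(w=6)}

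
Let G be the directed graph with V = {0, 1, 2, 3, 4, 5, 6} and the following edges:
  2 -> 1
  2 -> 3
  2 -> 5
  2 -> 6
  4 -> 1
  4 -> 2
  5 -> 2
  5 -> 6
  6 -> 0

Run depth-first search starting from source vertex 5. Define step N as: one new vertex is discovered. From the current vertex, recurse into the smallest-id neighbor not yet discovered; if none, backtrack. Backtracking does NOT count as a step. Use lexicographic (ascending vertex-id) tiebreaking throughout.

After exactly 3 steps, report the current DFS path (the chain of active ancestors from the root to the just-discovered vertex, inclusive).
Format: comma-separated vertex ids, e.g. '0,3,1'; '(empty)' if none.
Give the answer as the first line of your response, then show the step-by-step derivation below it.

5,2,1

step 1: discover 5; path=5; order=5
step 2: discover 2; path=5>2; order=5,2
step 3: discover 1; path=5>2>1; order=5,2,1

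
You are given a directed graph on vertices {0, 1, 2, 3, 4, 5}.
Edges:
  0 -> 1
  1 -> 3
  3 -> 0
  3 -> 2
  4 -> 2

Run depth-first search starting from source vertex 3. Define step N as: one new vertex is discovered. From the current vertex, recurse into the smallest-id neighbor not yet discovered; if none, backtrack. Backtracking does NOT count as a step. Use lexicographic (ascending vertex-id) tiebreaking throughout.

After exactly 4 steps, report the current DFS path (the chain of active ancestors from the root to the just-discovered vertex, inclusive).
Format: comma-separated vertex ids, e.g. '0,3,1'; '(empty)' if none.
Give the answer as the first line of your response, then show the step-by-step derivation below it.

3,2

step 1: discover 3; path=3; order=3
step 2: discover 0; path=3>0; order=3,0
step 3: discover 1; path=3>0>1; order=3,0,1
step 4: discover 2; path=3>2; order=3,0,1,2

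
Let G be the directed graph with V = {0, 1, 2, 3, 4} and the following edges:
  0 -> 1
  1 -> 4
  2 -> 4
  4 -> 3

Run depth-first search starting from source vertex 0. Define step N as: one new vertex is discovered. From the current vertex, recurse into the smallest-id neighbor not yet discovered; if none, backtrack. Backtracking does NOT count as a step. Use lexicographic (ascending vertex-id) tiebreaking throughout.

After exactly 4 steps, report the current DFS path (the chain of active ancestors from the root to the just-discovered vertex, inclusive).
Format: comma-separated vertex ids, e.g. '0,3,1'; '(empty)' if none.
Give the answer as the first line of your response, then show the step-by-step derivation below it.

0,1,4,3

step 1: discover 0; path=0; order=0
step 2: discover 1; path=0>1; order=0,1
step 3: discover 4; path=0>1>4; order=0,1,4
step 4: discover 3; path=0>1>4>3; order=0,1,4,3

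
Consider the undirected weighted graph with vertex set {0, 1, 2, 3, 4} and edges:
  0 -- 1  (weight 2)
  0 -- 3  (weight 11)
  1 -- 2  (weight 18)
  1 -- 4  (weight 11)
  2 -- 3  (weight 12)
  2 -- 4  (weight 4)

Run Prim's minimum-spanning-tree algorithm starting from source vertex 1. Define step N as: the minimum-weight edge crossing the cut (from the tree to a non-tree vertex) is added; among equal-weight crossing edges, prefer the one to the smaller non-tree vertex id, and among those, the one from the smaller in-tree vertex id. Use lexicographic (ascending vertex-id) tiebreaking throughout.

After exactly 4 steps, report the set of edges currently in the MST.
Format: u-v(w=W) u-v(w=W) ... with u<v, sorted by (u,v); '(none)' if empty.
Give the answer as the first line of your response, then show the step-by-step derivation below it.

0-1(w=2) 0-3(w=11) 1-4(w=11) 2-4(w=4)

step 1: add edge 0-1 (w=2); MST = {0-1(w=2)}
step 2: add edge 0-3 (w=11); MST = {0-1(w=2) 0-3(w=11)}
step 3: add edge 1-4 (w=11); MST = {0-1(w=2) 0-3(w=11) 1-4(w=11)}
step 4: add edge 2-4 (w=4); MST = {0-1(w=2) 0-3(w=11) 1-4(w=11) 2-4(w=4)}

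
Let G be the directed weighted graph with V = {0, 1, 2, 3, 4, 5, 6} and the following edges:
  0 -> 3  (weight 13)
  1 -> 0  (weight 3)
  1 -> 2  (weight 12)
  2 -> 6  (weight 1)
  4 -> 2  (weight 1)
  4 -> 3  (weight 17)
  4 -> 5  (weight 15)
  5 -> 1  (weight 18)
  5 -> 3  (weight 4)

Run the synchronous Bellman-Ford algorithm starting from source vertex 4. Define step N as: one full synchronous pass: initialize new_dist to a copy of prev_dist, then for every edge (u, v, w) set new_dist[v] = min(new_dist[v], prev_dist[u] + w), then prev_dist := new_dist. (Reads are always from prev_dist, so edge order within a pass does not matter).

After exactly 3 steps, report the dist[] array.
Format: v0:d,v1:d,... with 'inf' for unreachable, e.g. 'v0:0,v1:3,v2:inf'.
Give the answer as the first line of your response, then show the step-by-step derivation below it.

v0:36,v1:33,v2:1,v3:17,v4:0,v5:15,v6:2

step 1: dist = v0:inf,v1:inf,v2:1,v3:17,v4:0,v5:15,v6:inf
step 2: dist = v0:inf,v1:33,v2:1,v3:17,v4:0,v5:15,v6:2
step 3: dist = v0:36,v1:33,v2:1,v3:17,v4:0,v5:15,v6:2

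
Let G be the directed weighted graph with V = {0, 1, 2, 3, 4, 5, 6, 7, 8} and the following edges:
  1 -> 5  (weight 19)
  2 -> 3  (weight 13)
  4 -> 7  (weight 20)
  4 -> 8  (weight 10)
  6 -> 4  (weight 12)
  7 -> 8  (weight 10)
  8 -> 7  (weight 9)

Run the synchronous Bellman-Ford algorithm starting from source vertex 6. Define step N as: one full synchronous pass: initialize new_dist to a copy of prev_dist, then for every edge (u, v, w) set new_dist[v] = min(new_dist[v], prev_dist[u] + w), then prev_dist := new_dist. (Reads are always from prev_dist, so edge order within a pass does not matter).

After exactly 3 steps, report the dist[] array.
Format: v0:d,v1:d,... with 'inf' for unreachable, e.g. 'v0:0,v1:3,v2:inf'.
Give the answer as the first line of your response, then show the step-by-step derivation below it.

v0:inf,v1:inf,v2:inf,v3:inf,v4:12,v5:inf,v6:0,v7:31,v8:22

step 1: dist = v0:inf,v1:inf,v2:inf,v3:inf,v4:12,v5:inf,v6:0,v7:inf,v8:inf
step 2: dist = v0:inf,v1:inf,v2:inf,v3:inf,v4:12,v5:inf,v6:0,v7:32,v8:22
step 3: dist = v0:inf,v1:inf,v2:inf,v3:inf,v4:12,v5:inf,v6:0,v7:31,v8:22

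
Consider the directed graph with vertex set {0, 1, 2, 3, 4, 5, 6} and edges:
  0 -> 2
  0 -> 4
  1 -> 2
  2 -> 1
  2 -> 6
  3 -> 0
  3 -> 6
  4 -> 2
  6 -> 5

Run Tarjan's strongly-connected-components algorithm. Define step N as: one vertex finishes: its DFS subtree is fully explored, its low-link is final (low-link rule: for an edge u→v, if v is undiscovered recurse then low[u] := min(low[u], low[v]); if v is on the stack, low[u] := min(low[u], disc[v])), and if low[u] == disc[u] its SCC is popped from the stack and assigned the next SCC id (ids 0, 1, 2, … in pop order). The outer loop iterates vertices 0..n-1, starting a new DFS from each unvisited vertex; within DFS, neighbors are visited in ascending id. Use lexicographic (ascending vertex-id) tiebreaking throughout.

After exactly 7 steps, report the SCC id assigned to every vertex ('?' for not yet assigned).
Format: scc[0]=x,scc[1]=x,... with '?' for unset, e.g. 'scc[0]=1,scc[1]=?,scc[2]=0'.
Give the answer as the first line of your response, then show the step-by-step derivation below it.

scc[0]=4,scc[1]=2,scc[2]=2,scc[3]=5,scc[4]=3,scc[5]=0,scc[6]=1

step 1: low=(low[0]=0,low[1]=1,low[2]=1,low[3]=?,low[4]=?,low[5]=?,low[6]=?); scc=(scc[0]=?,scc[1]=?,scc[2]=?,scc[3]=?,scc[4]=?,scc[5]=?,scc[6]=?)
step 2: low=(low[0]=0,low[1]=1,low[2]=1,low[3]=?,low[4]=?,low[5]=4,low[6]=3); scc=(scc[0]=?,scc[1]=?,scc[2]=?,scc[3]=?,scc[4]=?,scc[5]=0,scc[6]=?)
step 3: low=(low[0]=0,low[1]=1,low[2]=1,low[3]=?,low[4]=?,low[5]=4,low[6]=3); scc=(scc[0]=?,scc[1]=?,scc[2]=?,scc[3]=?,scc[4]=?,scc[5]=0,scc[6]=1)
step 4: low=(low[0]=0,low[1]=1,low[2]=1,low[3]=?,low[4]=?,low[5]=4,low[6]=3); scc=(scc[0]=?,scc[1]=2,scc[2]=2,scc[3]=?,scc[4]=?,scc[5]=0,scc[6]=1)
step 5: low=(low[0]=0,low[1]=1,low[2]=1,low[3]=?,low[4]=5,low[5]=4,low[6]=3); scc=(scc[0]=?,scc[1]=2,scc[2]=2,scc[3]=?,scc[4]=3,scc[5]=0,scc[6]=1)
step 6: low=(low[0]=0,low[1]=1,low[2]=1,low[3]=?,low[4]=5,low[5]=4,low[6]=3); scc=(scc[0]=4,scc[1]=2,scc[2]=2,scc[3]=?,scc[4]=3,scc[5]=0,scc[6]=1)
step 7: low=(low[0]=0,low[1]=1,low[2]=1,low[3]=6,low[4]=5,low[5]=4,low[6]=3); scc=(scc[0]=4,scc[1]=2,scc[2]=2,scc[3]=5,scc[4]=3,scc[5]=0,scc[6]=1)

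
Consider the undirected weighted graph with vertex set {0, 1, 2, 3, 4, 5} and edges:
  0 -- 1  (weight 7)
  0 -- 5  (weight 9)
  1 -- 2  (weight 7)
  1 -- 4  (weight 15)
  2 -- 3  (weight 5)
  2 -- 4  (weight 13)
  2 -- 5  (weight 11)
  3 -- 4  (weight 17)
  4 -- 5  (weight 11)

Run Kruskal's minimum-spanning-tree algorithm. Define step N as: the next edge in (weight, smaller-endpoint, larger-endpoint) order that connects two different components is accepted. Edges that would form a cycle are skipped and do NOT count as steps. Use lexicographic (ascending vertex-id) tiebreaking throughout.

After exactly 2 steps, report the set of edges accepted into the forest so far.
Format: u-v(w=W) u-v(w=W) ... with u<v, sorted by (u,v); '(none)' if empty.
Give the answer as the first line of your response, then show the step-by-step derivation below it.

0-1(w=7) 2-3(w=5)

step 1: add edge 2-3 (w=5); MST = {2-3(w=5)}
step 2: add edge 0-1 (w=7); MST = {0-1(w=7) 2-3(w=5)}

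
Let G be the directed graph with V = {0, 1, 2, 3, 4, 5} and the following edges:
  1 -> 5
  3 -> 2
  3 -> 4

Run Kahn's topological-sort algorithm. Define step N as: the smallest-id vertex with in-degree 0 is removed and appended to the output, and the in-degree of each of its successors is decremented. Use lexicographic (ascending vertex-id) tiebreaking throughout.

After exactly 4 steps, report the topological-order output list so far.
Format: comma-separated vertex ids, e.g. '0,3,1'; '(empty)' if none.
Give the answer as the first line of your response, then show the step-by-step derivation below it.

0,1,3,2

step 1: output 0; order=[0]; indeg=(0,0,1,0,1,1)
step 2: output 1; order=[0,1]; indeg=(0,0,1,0,1,0)
step 3: output 3; order=[0,1,3]; indeg=(0,0,0,0,0,0)
step 4: output 2; order=[0,1,3,2]; indeg=(0,0,0,0,0,0)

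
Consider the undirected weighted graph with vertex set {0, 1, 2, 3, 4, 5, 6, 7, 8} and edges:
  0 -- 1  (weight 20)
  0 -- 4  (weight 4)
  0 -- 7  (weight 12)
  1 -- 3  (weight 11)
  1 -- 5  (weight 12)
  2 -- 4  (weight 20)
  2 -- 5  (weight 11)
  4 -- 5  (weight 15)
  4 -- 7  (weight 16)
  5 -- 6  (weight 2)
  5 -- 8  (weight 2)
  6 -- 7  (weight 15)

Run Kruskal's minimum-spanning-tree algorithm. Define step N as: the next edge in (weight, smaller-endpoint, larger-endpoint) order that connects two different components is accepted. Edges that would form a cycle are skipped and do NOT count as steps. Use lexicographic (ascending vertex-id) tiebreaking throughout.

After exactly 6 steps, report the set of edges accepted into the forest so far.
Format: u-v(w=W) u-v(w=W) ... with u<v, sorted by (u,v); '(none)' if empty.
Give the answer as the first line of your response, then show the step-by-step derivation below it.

0-4(w=4) 0-7(w=12) 1-3(w=11) 2-5(w=11) 5-6(w=2) 5-8(w=2)

step 1: add edge 5-6 (w=2); MST = {5-6(w=2)}
step 2: add edge 5-8 (w=2); MST = {5-6(w=2) 5-8(w=2)}
step 3: add edge 0-4 (w=4); MST = {0-4(w=4) 5-6(w=2) 5-8(w=2)}
step 4: add edge 1-3 (w=11); MST = {0-4(w=4) 1-3(w=11) 5-6(w=2) 5-8(w=2)}
step 5: add edge 2-5 (w=11); MST = {0-4(w=4) 1-3(w=11) 2-5(w=11) 5-6(w=2) 5-8(w=2)}
step 6: add edge 0-7 (w=12); MST = {0-4(w=4) 0-7(w=12) 1-3(w=11) 2-5(w=11) 5-6(w=2) 5-8(w=2)}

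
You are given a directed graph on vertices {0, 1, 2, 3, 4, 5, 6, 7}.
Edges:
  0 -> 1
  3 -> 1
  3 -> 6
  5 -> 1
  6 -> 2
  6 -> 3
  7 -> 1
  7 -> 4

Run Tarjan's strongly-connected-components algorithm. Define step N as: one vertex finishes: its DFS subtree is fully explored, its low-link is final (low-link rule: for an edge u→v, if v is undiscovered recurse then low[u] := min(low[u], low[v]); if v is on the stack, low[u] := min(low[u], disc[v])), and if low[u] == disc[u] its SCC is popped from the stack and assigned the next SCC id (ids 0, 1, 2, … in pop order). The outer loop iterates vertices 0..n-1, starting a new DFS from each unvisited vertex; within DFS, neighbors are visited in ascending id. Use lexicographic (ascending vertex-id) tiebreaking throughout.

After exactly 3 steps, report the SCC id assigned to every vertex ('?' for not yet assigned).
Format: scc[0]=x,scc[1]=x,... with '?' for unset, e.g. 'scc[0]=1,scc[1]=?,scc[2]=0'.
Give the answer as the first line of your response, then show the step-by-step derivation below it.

scc[0]=1,scc[1]=0,scc[2]=2,scc[3]=?,scc[4]=?,scc[5]=?,scc[6]=?,scc[7]=?

step 1: low=(low[0]=0,low[1]=1,low[2]=?,low[3]=?,low[4]=?,low[5]=?,low[6]=?,low[7]=?); scc=(scc[0]=?,scc[1]=0,scc[2]=?,scc[3]=?,scc[4]=?,scc[5]=?,scc[6]=?,scc[7]=?)
step 2: low=(low[0]=0,low[1]=1,low[2]=?,low[3]=?,low[4]=?,low[5]=?,low[6]=?,low[7]=?); scc=(scc[0]=1,scc[1]=0,scc[2]=?,scc[3]=?,scc[4]=?,scc[5]=?,scc[6]=?,scc[7]=?)
step 3: low=(low[0]=0,low[1]=1,low[2]=2,low[3]=?,low[4]=?,low[5]=?,low[6]=?,low[7]=?); scc=(scc[0]=1,scc[1]=0,scc[2]=2,scc[3]=?,scc[4]=?,scc[5]=?,scc[6]=?,scc[7]=?)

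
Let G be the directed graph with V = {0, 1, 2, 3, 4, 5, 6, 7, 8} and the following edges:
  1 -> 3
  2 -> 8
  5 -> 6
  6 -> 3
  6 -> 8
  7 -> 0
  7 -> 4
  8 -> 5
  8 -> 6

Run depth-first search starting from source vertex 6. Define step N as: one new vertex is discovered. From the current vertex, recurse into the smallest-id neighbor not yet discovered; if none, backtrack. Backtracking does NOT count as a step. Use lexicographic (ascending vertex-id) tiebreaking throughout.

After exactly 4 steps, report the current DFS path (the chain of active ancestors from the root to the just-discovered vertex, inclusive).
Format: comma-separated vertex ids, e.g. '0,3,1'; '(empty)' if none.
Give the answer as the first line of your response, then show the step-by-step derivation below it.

6,8,5

step 1: discover 6; path=6; order=6
step 2: discover 3; path=6>3; order=6,3
step 3: discover 8; path=6>8; order=6,3,8
step 4: discover 5; path=6>8>5; order=6,3,8,5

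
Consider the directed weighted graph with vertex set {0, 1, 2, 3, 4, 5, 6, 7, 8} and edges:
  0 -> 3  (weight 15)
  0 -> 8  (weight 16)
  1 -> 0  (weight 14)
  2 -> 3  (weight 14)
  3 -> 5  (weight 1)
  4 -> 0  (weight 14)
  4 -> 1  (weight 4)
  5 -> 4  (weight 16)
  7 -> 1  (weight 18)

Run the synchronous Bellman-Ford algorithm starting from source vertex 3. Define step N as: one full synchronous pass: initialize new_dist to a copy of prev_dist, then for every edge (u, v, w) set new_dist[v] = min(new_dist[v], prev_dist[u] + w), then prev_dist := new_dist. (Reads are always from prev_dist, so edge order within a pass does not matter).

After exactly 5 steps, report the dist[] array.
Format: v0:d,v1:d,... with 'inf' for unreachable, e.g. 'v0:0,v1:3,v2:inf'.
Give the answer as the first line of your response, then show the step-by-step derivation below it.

v0:31,v1:21,v2:inf,v3:0,v4:17,v5:1,v6:inf,v7:inf,v8:47

step 1: dist = v0:inf,v1:inf,v2:inf,v3:0,v4:inf,v5:1,v6:inf,v7:inf,v8:inf
step 2: dist = v0:inf,v1:inf,v2:inf,v3:0,v4:17,v5:1,v6:inf,v7:inf,v8:inf
step 3: dist = v0:31,v1:21,v2:inf,v3:0,v4:17,v5:1,v6:inf,v7:inf,v8:inf
step 4: dist = v0:31,v1:21,v2:inf,v3:0,v4:17,v5:1,v6:inf,v7:inf,v8:47
step 5: dist = v0:31,v1:21,v2:inf,v3:0,v4:17,v5:1,v6:inf,v7:inf,v8:47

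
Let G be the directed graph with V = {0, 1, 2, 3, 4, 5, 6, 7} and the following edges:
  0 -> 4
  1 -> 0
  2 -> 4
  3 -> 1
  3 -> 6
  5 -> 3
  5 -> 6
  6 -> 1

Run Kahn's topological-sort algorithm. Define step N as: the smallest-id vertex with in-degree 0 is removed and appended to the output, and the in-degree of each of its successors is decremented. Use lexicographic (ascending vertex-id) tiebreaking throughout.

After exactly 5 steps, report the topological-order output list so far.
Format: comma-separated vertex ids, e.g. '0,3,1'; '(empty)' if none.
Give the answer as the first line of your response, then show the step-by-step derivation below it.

2,5,3,6,1

step 1: output 2; order=[2]; indeg=(1,2,0,1,1,0,2,0)
step 2: output 5; order=[2,5]; indeg=(1,2,0,0,1,0,1,0)
step 3: output 3; order=[2,5,3]; indeg=(1,1,0,0,1,0,0,0)
step 4: output 6; order=[2,5,3,6]; indeg=(1,0,0,0,1,0,0,0)
step 5: output 1; order=[2,5,3,6,1]; indeg=(0,0,0,0,1,0,0,0)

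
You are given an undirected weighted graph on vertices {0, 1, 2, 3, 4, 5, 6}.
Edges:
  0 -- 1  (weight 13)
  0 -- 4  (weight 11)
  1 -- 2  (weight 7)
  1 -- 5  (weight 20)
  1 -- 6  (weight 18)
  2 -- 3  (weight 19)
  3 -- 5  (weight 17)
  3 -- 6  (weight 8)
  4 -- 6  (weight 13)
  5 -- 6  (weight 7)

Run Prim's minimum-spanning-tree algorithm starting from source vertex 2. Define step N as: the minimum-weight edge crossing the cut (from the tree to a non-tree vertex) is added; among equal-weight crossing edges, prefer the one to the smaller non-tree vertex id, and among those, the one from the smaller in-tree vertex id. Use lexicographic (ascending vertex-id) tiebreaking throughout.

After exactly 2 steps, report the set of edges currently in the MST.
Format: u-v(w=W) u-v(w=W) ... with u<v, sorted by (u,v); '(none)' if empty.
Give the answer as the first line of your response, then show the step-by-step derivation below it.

0-1(w=13) 1-2(w=7)

step 1: add edge 1-2 (w=7); MST = {1-2(w=7)}
step 2: add edge 0-1 (w=13); MST = {0-1(w=13) 1-2(w=7)}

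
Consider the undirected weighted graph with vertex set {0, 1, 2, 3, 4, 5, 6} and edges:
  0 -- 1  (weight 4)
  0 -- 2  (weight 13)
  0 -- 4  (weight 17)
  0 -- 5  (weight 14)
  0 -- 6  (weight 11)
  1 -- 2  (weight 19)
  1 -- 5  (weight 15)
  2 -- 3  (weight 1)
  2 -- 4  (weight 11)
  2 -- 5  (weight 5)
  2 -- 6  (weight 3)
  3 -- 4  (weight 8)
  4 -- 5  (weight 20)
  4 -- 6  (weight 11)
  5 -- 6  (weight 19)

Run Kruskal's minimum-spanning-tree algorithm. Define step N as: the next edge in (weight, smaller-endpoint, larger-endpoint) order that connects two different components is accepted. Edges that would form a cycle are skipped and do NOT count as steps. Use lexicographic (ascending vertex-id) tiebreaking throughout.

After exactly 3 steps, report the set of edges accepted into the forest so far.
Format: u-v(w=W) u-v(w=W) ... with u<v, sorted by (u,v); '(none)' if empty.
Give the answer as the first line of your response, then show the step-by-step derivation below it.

0-1(w=4) 2-3(w=1) 2-6(w=3)

step 1: add edge 2-3 (w=1); MST = {2-3(w=1)}
step 2: add edge 2-6 (w=3); MST = {2-3(w=1) 2-6(w=3)}
step 3: add edge 0-1 (w=4); MST = {0-1(w=4) 2-3(w=1) 2-6(w=3)}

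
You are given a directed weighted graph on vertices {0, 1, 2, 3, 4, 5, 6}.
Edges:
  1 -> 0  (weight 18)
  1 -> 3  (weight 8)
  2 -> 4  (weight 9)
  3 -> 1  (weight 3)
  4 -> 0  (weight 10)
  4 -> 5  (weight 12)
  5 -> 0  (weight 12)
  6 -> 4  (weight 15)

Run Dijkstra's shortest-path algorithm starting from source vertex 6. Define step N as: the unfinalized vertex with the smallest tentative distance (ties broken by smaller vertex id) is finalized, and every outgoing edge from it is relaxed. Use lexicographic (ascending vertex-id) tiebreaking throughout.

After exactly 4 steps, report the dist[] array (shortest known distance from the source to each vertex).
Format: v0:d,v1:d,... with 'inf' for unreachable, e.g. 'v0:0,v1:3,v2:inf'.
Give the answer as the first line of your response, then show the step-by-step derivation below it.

v0:25,v1:inf,v2:inf,v3:inf,v4:15,v5:27,v6:0

step 1: dist = v0:inf,v1:inf,v2:inf,v3:inf,v4:15,v5:inf,v6:0
step 2: dist = v0:25,v1:inf,v2:inf,v3:inf,v4:15,v5:27,v6:0
step 3: dist = v0:25,v1:inf,v2:inf,v3:inf,v4:15,v5:27,v6:0
step 4: dist = v0:25,v1:inf,v2:inf,v3:inf,v4:15,v5:27,v6:0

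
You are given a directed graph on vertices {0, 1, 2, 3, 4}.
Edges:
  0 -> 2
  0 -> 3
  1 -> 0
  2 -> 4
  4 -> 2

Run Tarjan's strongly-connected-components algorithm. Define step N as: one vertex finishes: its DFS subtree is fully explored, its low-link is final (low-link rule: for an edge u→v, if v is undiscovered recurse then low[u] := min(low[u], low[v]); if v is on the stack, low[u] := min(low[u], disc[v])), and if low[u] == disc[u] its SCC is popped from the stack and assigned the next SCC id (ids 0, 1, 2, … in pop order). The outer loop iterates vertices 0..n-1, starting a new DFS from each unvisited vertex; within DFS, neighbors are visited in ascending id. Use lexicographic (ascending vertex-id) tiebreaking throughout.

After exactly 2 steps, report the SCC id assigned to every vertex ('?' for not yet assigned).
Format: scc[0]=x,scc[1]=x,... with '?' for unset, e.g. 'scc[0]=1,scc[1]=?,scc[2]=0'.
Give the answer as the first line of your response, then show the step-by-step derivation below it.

scc[0]=?,scc[1]=?,scc[2]=0,scc[3]=?,scc[4]=0

step 1: low=(low[0]=0,low[1]=?,low[2]=1,low[3]=?,low[4]=1); scc=(scc[0]=?,scc[1]=?,scc[2]=?,scc[3]=?,scc[4]=?)
step 2: low=(low[0]=0,low[1]=?,low[2]=1,low[3]=?,low[4]=1); scc=(scc[0]=?,scc[1]=?,scc[2]=0,scc[3]=?,scc[4]=0)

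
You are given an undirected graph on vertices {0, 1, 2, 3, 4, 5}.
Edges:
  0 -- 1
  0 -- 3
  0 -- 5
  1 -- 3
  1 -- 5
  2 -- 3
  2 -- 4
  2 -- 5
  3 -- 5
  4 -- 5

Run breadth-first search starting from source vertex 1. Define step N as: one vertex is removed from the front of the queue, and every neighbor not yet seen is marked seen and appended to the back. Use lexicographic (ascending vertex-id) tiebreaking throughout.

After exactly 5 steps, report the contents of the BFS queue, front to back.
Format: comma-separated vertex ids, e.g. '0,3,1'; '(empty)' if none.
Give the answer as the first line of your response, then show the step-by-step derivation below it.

4

step 1: dequeue 1; queue=[0,3,5]; order=1
step 2: dequeue 0; queue=[3,5]; order=1,0
step 3: dequeue 3; queue=[5,2]; order=1,0,3
step 4: dequeue 5; queue=[2,4]; order=1,0,3,5
step 5: dequeue 2; queue=[4]; order=1,0,3,5,2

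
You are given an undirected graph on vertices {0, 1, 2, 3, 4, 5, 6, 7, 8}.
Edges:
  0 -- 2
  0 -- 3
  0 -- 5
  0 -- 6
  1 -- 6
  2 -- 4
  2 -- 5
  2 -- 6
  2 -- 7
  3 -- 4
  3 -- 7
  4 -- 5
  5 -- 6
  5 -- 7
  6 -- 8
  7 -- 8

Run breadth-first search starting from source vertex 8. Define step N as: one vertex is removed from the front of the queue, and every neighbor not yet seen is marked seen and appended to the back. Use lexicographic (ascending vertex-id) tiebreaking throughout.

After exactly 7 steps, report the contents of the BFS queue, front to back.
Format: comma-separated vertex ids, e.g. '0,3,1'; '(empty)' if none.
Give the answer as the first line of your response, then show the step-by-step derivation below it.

3,4

step 1: dequeue 8; queue=[6,7]; order=8
step 2: dequeue 6; queue=[7,0,1,2,5]; order=8,6
step 3: dequeue 7; queue=[0,1,2,5,3]; order=8,6,7
step 4: dequeue 0; queue=[1,2,5,3]; order=8,6,7,0
step 5: dequeue 1; queue=[2,5,3]; order=8,6,7,0,1
step 6: dequeue 2; queue=[5,3,4]; order=8,6,7,0,1,2
step 7: dequeue 5; queue=[3,4]; order=8,6,7,0,1,2,5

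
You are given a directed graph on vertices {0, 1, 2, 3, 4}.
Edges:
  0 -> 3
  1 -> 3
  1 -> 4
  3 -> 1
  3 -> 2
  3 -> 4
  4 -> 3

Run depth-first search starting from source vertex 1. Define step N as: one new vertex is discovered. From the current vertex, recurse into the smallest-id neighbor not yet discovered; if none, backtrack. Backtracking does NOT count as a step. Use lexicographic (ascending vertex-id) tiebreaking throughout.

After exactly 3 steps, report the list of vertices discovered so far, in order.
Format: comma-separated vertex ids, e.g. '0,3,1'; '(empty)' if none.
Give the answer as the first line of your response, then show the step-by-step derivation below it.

1,3,2

step 1: discover 1; path=1; order=1
step 2: discover 3; path=1>3; order=1,3
step 3: discover 2; path=1>3>2; order=1,3,2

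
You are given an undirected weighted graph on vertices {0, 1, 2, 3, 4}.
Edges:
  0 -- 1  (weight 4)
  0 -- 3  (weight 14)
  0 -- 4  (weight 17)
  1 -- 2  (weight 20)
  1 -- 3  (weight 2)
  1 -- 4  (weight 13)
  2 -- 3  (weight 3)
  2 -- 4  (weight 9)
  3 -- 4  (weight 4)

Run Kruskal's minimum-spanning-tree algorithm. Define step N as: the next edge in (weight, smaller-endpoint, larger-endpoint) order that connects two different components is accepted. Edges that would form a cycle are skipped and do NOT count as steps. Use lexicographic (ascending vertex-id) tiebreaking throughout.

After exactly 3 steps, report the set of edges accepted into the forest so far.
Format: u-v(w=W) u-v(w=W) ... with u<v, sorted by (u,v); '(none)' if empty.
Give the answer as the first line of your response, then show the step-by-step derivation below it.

0-1(w=4) 1-3(w=2) 2-3(w=3)

step 1: add edge 1-3 (w=2); MST = {1-3(w=2)}
step 2: add edge 2-3 (w=3); MST = {1-3(w=2) 2-3(w=3)}
step 3: add edge 0-1 (w=4); MST = {0-1(w=4) 1-3(w=2) 2-3(w=3)}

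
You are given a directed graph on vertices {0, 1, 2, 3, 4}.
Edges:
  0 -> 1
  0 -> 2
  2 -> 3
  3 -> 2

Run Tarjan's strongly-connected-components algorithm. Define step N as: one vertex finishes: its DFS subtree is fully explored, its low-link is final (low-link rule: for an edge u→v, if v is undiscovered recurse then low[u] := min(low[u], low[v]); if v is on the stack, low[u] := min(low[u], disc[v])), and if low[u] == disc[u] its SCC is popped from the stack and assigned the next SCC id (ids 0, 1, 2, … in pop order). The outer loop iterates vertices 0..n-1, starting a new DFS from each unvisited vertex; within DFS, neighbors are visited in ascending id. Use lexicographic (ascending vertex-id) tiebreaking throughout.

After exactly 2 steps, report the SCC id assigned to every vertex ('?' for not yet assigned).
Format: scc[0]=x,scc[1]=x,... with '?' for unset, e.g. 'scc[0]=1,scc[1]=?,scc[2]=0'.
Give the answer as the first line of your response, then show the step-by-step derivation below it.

scc[0]=?,scc[1]=0,scc[2]=?,scc[3]=?,scc[4]=?

step 1: low=(low[0]=0,low[1]=1,low[2]=?,low[3]=?,low[4]=?); scc=(scc[0]=?,scc[1]=0,scc[2]=?,scc[3]=?,scc[4]=?)
step 2: low=(low[0]=0,low[1]=1,low[2]=2,low[3]=2,low[4]=?); scc=(scc[0]=?,scc[1]=0,scc[2]=?,scc[3]=?,scc[4]=?)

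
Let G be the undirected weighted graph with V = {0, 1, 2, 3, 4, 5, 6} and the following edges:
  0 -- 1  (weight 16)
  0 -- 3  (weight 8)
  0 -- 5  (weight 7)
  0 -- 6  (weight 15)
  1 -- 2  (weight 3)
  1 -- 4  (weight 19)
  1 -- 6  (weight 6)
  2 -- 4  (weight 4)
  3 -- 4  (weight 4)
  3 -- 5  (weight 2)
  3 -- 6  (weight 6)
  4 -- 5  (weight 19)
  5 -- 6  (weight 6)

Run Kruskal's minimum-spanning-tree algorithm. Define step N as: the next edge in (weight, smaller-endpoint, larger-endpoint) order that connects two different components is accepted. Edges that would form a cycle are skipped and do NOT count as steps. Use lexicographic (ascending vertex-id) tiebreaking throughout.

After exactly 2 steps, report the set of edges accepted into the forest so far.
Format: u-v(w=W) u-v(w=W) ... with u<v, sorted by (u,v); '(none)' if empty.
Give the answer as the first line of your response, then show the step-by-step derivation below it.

1-2(w=3) 3-5(w=2)

step 1: add edge 3-5 (w=2); MST = {3-5(w=2)}
step 2: add edge 1-2 (w=3); MST = {1-2(w=3) 3-5(w=2)}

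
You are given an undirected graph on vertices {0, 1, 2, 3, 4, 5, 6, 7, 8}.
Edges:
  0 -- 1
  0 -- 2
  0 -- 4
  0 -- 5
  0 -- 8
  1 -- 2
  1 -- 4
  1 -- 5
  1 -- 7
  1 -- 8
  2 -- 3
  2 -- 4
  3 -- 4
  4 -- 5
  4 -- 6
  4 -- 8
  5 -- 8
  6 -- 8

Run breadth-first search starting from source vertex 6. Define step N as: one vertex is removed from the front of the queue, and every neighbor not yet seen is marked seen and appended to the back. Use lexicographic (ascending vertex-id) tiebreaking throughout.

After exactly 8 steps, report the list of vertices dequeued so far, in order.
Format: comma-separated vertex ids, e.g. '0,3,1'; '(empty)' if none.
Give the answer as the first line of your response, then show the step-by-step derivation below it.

6,4,8,0,1,2,3,5

step 1: dequeue 6; queue=[4,8]; order=6
step 2: dequeue 4; queue=[8,0,1,2,3,5]; order=6,4
step 3: dequeue 8; queue=[0,1,2,3,5]; order=6,4,8
step 4: dequeue 0; queue=[1,2,3,5]; order=6,4,8,0
step 5: dequeue 1; queue=[2,3,5,7]; order=6,4,8,0,1
step 6: dequeue 2; queue=[3,5,7]; order=6,4,8,0,1,2
step 7: dequeue 3; queue=[5,7]; order=6,4,8,0,1,2,3
step 8: dequeue 5; queue=[7]; order=6,4,8,0,1,2,3,5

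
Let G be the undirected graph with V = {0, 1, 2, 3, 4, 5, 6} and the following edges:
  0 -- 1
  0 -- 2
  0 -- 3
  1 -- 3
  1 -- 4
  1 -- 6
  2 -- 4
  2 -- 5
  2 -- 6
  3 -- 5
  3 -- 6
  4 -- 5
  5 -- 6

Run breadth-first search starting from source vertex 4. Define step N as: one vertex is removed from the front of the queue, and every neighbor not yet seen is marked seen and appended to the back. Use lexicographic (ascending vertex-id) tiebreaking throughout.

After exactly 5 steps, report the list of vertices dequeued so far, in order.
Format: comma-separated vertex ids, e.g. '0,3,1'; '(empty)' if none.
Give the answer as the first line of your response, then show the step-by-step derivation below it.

4,1,2,5,0

step 1: dequeue 4; queue=[1,2,5]; order=4
step 2: dequeue 1; queue=[2,5,0,3,6]; order=4,1
step 3: dequeue 2; queue=[5,0,3,6]; order=4,1,2
step 4: dequeue 5; queue=[0,3,6]; order=4,1,2,5
step 5: dequeue 0; queue=[3,6]; order=4,1,2,5,0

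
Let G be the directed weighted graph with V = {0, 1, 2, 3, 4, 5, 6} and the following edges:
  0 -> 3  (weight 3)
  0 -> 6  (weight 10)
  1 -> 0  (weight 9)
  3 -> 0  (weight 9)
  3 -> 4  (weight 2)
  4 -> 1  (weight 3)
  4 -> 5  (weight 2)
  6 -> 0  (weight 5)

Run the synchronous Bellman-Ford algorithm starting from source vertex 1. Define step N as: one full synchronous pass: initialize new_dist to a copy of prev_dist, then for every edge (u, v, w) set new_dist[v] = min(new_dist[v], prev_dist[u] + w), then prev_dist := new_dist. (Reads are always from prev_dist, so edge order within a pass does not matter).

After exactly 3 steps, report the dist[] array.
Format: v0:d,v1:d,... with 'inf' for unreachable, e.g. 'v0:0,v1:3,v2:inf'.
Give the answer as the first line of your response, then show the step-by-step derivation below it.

v0:9,v1:0,v2:inf,v3:12,v4:14,v5:inf,v6:19

step 1: dist = v0:9,v1:0,v2:inf,v3:inf,v4:inf,v5:inf,v6:inf
step 2: dist = v0:9,v1:0,v2:inf,v3:12,v4:inf,v5:inf,v6:19
step 3: dist = v0:9,v1:0,v2:inf,v3:12,v4:14,v5:inf,v6:19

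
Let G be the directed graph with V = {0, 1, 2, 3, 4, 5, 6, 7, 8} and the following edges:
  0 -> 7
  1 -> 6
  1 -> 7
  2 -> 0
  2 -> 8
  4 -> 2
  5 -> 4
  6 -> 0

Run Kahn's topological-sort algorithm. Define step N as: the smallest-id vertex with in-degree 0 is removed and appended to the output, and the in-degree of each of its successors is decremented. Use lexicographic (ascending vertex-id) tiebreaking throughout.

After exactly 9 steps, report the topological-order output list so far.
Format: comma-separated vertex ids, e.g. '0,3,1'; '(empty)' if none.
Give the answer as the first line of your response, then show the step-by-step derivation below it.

1,3,5,4,2,6,0,7,8

step 1: output 1; order=[1]; indeg=(2,0,1,0,1,0,0,1,1)
step 2: output 3; order=[1,3]; indeg=(2,0,1,0,1,0,0,1,1)
step 3: output 5; order=[1,3,5]; indeg=(2,0,1,0,0,0,0,1,1)
step 4: output 4; order=[1,3,5,4]; indeg=(2,0,0,0,0,0,0,1,1)
step 5: output 2; order=[1,3,5,4,2]; indeg=(1,0,0,0,0,0,0,1,0)
step 6: output 6; order=[1,3,5,4,2,6]; indeg=(0,0,0,0,0,0,0,1,0)
step 7: output 0; order=[1,3,5,4,2,6,0]; indeg=(0,0,0,0,0,0,0,0,0)
step 8: output 7; order=[1,3,5,4,2,6,0,7]; indeg=(0,0,0,0,0,0,0,0,0)
step 9: output 8; order=[1,3,5,4,2,6,0,7,8]; indeg=(0,0,0,0,0,0,0,0,0)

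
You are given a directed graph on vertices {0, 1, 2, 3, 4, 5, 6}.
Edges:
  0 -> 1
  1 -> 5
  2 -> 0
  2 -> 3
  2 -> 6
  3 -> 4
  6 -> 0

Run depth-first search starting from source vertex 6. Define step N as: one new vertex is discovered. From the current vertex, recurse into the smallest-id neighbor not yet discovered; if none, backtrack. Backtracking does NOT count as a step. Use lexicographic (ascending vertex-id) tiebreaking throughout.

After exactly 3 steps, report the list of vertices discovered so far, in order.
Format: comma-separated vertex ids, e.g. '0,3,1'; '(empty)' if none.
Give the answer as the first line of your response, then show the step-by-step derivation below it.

6,0,1

step 1: discover 6; path=6; order=6
step 2: discover 0; path=6>0; order=6,0
step 3: discover 1; path=6>0>1; order=6,0,1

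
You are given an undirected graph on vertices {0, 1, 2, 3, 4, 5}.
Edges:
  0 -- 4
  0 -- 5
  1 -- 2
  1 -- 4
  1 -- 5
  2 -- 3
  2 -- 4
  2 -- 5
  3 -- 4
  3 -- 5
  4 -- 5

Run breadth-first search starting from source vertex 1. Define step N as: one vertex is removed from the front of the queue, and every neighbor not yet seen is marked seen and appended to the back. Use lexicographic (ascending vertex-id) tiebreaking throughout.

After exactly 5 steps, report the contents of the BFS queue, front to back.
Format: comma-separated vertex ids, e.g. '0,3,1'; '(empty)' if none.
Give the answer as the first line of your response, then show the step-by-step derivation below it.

0

step 1: dequeue 1; queue=[2,4,5]; order=1
step 2: dequeue 2; queue=[4,5,3]; order=1,2
step 3: dequeue 4; queue=[5,3,0]; order=1,2,4
step 4: dequeue 5; queue=[3,0]; order=1,2,4,5
step 5: dequeue 3; queue=[0]; order=1,2,4,5,3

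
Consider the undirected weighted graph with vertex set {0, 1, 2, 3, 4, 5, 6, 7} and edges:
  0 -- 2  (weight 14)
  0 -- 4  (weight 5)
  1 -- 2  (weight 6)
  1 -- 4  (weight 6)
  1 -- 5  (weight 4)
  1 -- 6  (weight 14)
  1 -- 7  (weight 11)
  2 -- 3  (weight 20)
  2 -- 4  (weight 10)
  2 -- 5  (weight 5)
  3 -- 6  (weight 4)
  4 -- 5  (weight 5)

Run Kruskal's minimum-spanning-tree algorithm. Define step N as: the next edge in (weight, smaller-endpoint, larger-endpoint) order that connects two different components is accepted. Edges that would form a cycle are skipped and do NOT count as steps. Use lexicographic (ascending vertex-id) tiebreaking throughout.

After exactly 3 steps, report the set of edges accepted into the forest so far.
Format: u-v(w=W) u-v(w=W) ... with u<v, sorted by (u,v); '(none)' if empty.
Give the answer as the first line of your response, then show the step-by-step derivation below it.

0-4(w=5) 1-5(w=4) 3-6(w=4)

step 1: add edge 1-5 (w=4); MST = {1-5(w=4)}
step 2: add edge 3-6 (w=4); MST = {1-5(w=4) 3-6(w=4)}
step 3: add edge 0-4 (w=5); MST = {0-4(w=5) 1-5(w=4) 3-6(w=4)}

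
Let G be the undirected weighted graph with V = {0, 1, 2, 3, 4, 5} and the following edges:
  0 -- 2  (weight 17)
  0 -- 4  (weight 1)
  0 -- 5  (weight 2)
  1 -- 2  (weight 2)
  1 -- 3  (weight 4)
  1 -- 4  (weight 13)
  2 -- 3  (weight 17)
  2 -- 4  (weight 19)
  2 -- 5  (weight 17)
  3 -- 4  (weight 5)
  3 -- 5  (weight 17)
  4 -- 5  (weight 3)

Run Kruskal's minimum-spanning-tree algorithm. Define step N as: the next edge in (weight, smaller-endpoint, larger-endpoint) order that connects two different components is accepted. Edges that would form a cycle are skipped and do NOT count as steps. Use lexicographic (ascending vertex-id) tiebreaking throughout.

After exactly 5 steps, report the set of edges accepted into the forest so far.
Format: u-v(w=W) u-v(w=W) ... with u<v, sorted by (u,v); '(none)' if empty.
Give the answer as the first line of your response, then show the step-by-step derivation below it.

0-4(w=1) 0-5(w=2) 1-2(w=2) 1-3(w=4) 3-4(w=5)

step 1: add edge 0-4 (w=1); MST = {0-4(w=1)}
step 2: add edge 0-5 (w=2); MST = {0-4(w=1) 0-5(w=2)}
step 3: add edge 1-2 (w=2); MST = {0-4(w=1) 0-5(w=2) 1-2(w=2)}
step 4: add edge 1-3 (w=4); MST = {0-4(w=1) 0-5(w=2) 1-2(w=2) 1-3(w=4)}
step 5: add edge 3-4 (w=5); MST = {0-4(w=1) 0-5(w=2) 1-2(w=2) 1-3(w=4) 3-4(w=5)}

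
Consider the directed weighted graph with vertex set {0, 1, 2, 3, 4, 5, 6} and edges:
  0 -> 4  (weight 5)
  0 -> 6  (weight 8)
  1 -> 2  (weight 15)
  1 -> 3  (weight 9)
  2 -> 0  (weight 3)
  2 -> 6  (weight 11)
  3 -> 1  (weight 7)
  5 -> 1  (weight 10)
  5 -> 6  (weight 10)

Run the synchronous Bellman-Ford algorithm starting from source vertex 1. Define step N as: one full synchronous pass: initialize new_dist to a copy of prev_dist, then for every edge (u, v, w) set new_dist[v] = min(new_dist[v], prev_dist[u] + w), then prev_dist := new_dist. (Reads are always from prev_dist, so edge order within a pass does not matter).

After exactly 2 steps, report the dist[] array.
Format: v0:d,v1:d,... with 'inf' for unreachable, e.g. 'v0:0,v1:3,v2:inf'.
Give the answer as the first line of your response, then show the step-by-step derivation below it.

v0:18,v1:0,v2:15,v3:9,v4:inf,v5:inf,v6:26

step 1: dist = v0:inf,v1:0,v2:15,v3:9,v4:inf,v5:inf,v6:inf
step 2: dist = v0:18,v1:0,v2:15,v3:9,v4:inf,v5:inf,v6:26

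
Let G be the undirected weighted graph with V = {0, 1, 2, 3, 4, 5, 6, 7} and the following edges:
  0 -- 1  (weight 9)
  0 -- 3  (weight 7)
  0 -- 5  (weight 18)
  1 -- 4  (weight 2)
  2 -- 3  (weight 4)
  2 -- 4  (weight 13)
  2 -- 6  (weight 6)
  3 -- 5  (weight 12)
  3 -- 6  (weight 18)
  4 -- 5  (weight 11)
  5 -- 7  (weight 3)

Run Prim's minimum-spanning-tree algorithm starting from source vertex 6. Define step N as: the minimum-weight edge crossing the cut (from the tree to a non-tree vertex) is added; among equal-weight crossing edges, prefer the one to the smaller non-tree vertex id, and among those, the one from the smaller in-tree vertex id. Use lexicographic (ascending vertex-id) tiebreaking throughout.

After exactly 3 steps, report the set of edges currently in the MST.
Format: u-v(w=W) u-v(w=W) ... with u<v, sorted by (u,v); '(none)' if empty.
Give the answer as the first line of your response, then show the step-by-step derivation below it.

0-3(w=7) 2-3(w=4) 2-6(w=6)

step 1: add edge 2-6 (w=6); MST = {2-6(w=6)}
step 2: add edge 2-3 (w=4); MST = {2-3(w=4) 2-6(w=6)}
step 3: add edge 0-3 (w=7); MST = {0-3(w=7) 2-3(w=4) 2-6(w=6)}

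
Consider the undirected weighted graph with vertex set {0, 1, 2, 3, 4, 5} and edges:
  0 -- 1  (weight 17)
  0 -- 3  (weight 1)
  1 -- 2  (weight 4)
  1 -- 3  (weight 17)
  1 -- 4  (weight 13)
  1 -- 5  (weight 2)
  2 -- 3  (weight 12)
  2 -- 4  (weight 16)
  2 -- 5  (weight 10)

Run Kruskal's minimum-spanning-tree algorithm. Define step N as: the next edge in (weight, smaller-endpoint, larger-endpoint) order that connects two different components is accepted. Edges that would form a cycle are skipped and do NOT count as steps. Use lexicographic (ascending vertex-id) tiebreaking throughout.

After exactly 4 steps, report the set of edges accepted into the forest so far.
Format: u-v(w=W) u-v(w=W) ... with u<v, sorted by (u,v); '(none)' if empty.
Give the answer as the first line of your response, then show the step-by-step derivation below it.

0-3(w=1) 1-2(w=4) 1-5(w=2) 2-3(w=12)

step 1: add edge 0-3 (w=1); MST = {0-3(w=1)}
step 2: add edge 1-5 (w=2); MST = {0-3(w=1) 1-5(w=2)}
step 3: add edge 1-2 (w=4); MST = {0-3(w=1) 1-2(w=4) 1-5(w=2)}
step 4: add edge 2-3 (w=12); MST = {0-3(w=1) 1-2(w=4) 1-5(w=2) 2-3(w=12)}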